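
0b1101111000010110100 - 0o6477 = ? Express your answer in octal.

0o1561565

0b1101111000010110100 = 0o1570264 in octal.
Subtract column by column in base 8:
  4-7 → 5 (borrow)
  6-7-1 → 6 (borrow)
  2-4-1 → 5 (borrow)
  0-6-1 → 1 (borrow)
  7-0-1 → 6
  5-0 → 5
  1-0 → 1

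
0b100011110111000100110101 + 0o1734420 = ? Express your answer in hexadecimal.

0x972A45

0b100011110111000100110101 = 0x8F7135 in hexadecimal.
0o1734420 = 0x7B910 in hexadecimal.
Add column by column in base 16, right to left:
  5+0 = 5
  3+1 = 4
  1+9 = A
  7+B = 2 carry 1
  F+7+1 = 7 carry 1
  8+0+1 = 9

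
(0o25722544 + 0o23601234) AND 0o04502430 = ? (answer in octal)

0o500000

Add column by column in base 8, right to left:
  4+4 = 0 carry 1
  4+3+1 = 0 carry 1
  5+2+1 = 0 carry 1
  2+1+1 = 4
  2+0 = 2
  7+6 = 5 carry 1
  5+3+1 = 1 carry 1
  2+2+1 = 5
Sum = 0o51524000; now AND with 0o04502430:
  5&0=0, 1&4=0, 5&5=5, 2&0=0, 4&2=0, 0&4=0, 0&3=0, 0&0=0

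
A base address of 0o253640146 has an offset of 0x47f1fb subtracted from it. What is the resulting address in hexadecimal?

0x2674e6b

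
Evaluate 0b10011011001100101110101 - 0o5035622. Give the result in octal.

0o16256743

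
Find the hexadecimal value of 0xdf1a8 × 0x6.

0x53a9f0

Multiply each base-16 digit by 6, carrying:
  8×6 = 48 → write 0 carry 3
  a×6+3 = 63 → write f carry 3
  1×6+3 = 9 → write 9
  f×6 = 90 → write a carry 5
  d×6+5 = 83 → write 3 carry 5
  remaining carry: 5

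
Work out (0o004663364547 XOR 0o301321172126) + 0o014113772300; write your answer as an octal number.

0o321656210761

First 0o004663364547 XOR 0o301321172126 = 0o305542216461.
Add column by column in base 8, right to left:
  1+0 = 1
  6+0 = 6
  4+3 = 7
  6+2 = 0 carry 1
  1+7+1 = 1 carry 1
  2+7+1 = 2 carry 1
  2+3+1 = 6
  4+1 = 5
  5+1 = 6
  5+4 = 1 carry 1
  0+1+1 = 2
  3+0 = 3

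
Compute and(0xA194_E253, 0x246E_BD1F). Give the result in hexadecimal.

0x2004A013

AND each hex digit independently (no carries):
  A&2=2, 1&4=0, 9&6=0, 4&E=4, E&B=A, 2&D=0, 5&1=1, 3&F=3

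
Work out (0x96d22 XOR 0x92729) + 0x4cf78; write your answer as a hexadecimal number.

First 0x96d22 XOR 0x92729 = 0x04a0b.
Add column by column in base 16, right to left:
  b+8 = 3 carry 1
  0+7+1 = 8
  a+f = 9 carry 1
  4+c+1 = 1 carry 1
  0+4+1 = 5

0x51983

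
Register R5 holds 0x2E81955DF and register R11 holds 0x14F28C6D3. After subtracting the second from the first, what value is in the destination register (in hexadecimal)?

Subtract column by column in base 16:
  F-3 → C
  D-D → 0
  5-6 → F (borrow)
  5-C-1 → 8 (borrow)
  9-8-1 → 0
  1-2 → F (borrow)
  8-F-1 → 8 (borrow)
  E-4-1 → 9
  2-1 → 1

0x198F08F0C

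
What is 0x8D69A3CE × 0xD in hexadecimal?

Multiply each base-16 digit by 13, carrying:
  E×13 = 182 → write 6 carry 11
  C×13+11 = 167 → write 7 carry 10
  3×13+10 = 49 → write 1 carry 3
  A×13+3 = 133 → write 5 carry 8
  9×13+8 = 125 → write D carry 7
  6×13+7 = 85 → write 5 carry 5
  D×13+5 = 174 → write E carry 10
  8×13+10 = 114 → write 2 carry 7
  remaining carry: 7

0x72E5D5176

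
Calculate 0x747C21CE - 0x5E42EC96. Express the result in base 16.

0x16393538

Subtract column by column in base 16:
  E-6 → 8
  C-9 → 3
  1-C → 5 (borrow)
  2-E-1 → 3 (borrow)
  C-2-1 → 9
  7-4 → 3
  4-E → 6 (borrow)
  7-5-1 → 1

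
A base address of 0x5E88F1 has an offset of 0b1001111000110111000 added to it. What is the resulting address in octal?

0x5E88F1 = 0o27504361 in octal.
0b1001111000110111000 = 0o1170670 in octal.
Add column by column in base 8, right to left:
  1+0 = 1
  6+7 = 5 carry 1
  3+6+1 = 2 carry 1
  4+0+1 = 5
  0+7 = 7
  5+1 = 6
  7+1 = 0 carry 1
  2+0+1 = 3

0o30675251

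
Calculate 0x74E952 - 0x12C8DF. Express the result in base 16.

0x622073

Subtract column by column in base 16:
  2-F → 3 (borrow)
  5-D-1 → 7 (borrow)
  9-8-1 → 0
  E-C → 2
  4-2 → 2
  7-1 → 6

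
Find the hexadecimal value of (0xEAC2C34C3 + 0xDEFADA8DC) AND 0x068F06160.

Add column by column in base 16, right to left:
  3+C = F
  C+D = 9 carry 1
  4+8+1 = D
  3+A = D
  C+D = 9 carry 1
  2+A+1 = D
  C+F = B carry 1
  A+E+1 = 9 carry 1
  E+D+1 = C carry 1
  final carry 1
Sum = 0x1C9BD9DD9F; now AND with 0x068F06160:
  1&0=0, C&0=0, 9&6=0, B&8=8, D&F=D, 9&0=0, D&6=4, D&1=1, 9&6=0, F&0=0

0x8D04100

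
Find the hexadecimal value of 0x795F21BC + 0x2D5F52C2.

0xA6BE747E

Add column by column in base 16, right to left:
  C+2 = E
  B+C = 7 carry 1
  1+2+1 = 4
  2+5 = 7
  F+F = E carry 1
  5+5+1 = B
  9+D = 6 carry 1
  7+2+1 = A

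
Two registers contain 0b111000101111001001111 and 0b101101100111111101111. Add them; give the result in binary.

0b1100110010111000111110

Add column by column in base 2, right to left:
  1+1 = 0 carry 1
  1+1+1 = 1 carry 1
  1+1+1 = 1 carry 1
  1+1+1 = 1 carry 1
  0+0+1 = 1
  0+1 = 1
  1+1 = 0 carry 1
  0+1+1 = 0 carry 1
  0+1+1 = 0 carry 1
  1+1+1 = 1 carry 1
  1+1+1 = 1 carry 1
  1+1+1 = 1 carry 1
  1+0+1 = 0 carry 1
  0+0+1 = 1
  1+1 = 0 carry 1
  0+1+1 = 0 carry 1
  0+0+1 = 1
  0+1 = 1
  1+1 = 0 carry 1
  1+0+1 = 0 carry 1
  1+1+1 = 1 carry 1
  final carry 1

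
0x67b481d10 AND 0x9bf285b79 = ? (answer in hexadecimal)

0x03b081910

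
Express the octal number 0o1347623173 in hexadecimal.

Each octal digit is 3 bits: 1=001 3=011 4=100 7=111 6=110 2=010 3=011 1=001 7=111 3=011.
Group the bits into nibbles: 1011 1001 1111 0010 0110 0111 1011 → b9f267b.

0xb9f267b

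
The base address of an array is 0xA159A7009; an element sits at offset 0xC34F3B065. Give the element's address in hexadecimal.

Add column by column in base 16, right to left:
  9+5 = E
  0+6 = 6
  0+0 = 0
  7+B = 2 carry 1
  A+3+1 = E
  9+F = 8 carry 1
  5+4+1 = A
  1+3 = 4
  A+C = 6 carry 1
  final carry 1

0x164A8E206E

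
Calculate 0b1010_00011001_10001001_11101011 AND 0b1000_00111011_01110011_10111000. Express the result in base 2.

AND bit by bit (1 only where both bits are 1):
  1010000110011000100111101011
& 1000001110110111001110111000
= 1000000110010000000110101000

0b1000000110010000000110101000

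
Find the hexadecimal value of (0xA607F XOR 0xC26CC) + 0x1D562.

0x81C15

First 0xA607F XOR 0xC26CC = 0x646B3.
Add column by column in base 16, right to left:
  3+2 = 5
  B+6 = 1 carry 1
  6+5+1 = C
  4+D = 1 carry 1
  6+1+1 = 8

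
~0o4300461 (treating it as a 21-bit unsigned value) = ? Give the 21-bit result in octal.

0o3477316

Each oct digit d becomes 7−d:
  4→3, 3→4, 0→7, 0→7, 4→3, 6→1, 1→6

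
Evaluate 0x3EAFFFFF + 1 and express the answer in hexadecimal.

0x3EB00000

The trailing 5 digits are F (max in base 16), so adding 1 cascades: they roll to 0 and the next digit up increments.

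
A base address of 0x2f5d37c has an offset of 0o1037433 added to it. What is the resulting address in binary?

0x2f5d37c = 0b10111101011101001101111100 in binary.
0o1037433 = 0b1000011111100011011 in binary.
Add column by column in base 2, right to left:
  0+1 = 1
  0+1 = 1
  1+0 = 1
  1+1 = 0 carry 1
  1+1+1 = 1 carry 1
  1+0+1 = 0 carry 1
  1+0+1 = 0 carry 1
  0+0+1 = 1
  1+1 = 0 carry 1
  1+1+1 = 1 carry 1
  0+1+1 = 0 carry 1
  0+1+1 = 0 carry 1
  1+1+1 = 1 carry 1
  0+1+1 = 0 carry 1
  1+0+1 = 0 carry 1
  1+0+1 = 0 carry 1
  1+0+1 = 0 carry 1
  0+0+1 = 1
  1+1 = 0 carry 1
  0+0+1 = 1
  1+0 = 1
  1+0 = 1
  1+0 = 1
  1+0 = 1
  0+0 = 0
  1+0 = 1

0b10111110100001001010010111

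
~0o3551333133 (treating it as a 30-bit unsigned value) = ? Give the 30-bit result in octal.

Each oct digit d becomes 7−d:
  3→4, 5→2, 5→2, 1→6, 3→4, 3→4, 3→4, 1→6, 3→4, 3→4

0o4226444644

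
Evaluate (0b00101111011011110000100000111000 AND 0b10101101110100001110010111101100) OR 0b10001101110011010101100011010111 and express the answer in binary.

0b10101101110011010101100011111111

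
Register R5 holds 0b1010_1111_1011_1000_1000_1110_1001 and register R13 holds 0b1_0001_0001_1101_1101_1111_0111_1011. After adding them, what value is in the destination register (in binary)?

0b11100000110010110100001100100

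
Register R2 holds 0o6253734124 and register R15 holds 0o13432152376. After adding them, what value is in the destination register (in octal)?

0o21706106522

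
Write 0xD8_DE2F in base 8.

Expand each hex digit to 4 bits: D=1101 8=1000 D=1101 E=1110 2=0010 F=1111.
Group the bits in threes: 110 110 001 101 111 000 101 111 → 66157057.

0o66157057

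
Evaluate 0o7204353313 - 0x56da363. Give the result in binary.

0o7204353313 = 0b111010000100011101011011001011 in binary.
0x56da363 = 0b101011011011010001101100011 in binary.
Subtract column by column in base 2:
  1-1 → 0
  1-1 → 0
  0-0 → 0
  1-0 → 1
  0-0 → 0
  0-1 → 1 (borrow)
  1-1-1 → 1 (borrow)
  1-0-1 → 0
  0-1 → 1 (borrow)
  1-1-1 → 1 (borrow)
  1-0-1 → 0
  0-0 → 0
  1-0 → 1
  0-1 → 1 (borrow)
  1-0-1 → 0
  1-1 → 0
  1-1 → 0
  0-0 → 0
  0-1 → 1 (borrow)
  0-1-1 → 0 (borrow)
  1-0-1 → 0
  0-1 → 1 (borrow)
  0-1-1 → 0 (borrow)
  0-0-1 → 1 (borrow)
  0-1-1 → 0 (borrow)
  1-0-1 → 0
  0-1 → 1 (borrow)
  1-0-1 → 0
  1-0 → 1
  1-0 → 1

0b110100101001000011001101101000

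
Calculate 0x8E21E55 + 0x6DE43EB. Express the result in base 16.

0xFC06240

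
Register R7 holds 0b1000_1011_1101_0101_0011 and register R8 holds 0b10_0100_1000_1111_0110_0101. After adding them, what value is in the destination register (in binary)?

Add column by column in base 2, right to left:
  1+1 = 0 carry 1
  1+0+1 = 0 carry 1
  0+1+1 = 0 carry 1
  0+0+1 = 1
  1+0 = 1
  0+1 = 1
  1+1 = 0 carry 1
  0+0+1 = 1
  1+1 = 0 carry 1
  0+1+1 = 0 carry 1
  1+1+1 = 1 carry 1
  1+1+1 = 1 carry 1
  1+0+1 = 0 carry 1
  1+0+1 = 0 carry 1
  0+0+1 = 1
  1+1 = 0 carry 1
  0+0+1 = 1
  0+0 = 0
  0+1 = 1
  1+0 = 1
  0+0 = 0
  0+1 = 1

0b1011010100110010111000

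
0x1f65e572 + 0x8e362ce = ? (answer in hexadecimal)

Add column by column in base 16, right to left:
  2+e = 0 carry 1
  7+c+1 = 4 carry 1
  5+2+1 = 8
  e+6 = 4 carry 1
  5+3+1 = 9
  6+e = 4 carry 1
  f+8+1 = 8 carry 1
  1+0+1 = 2

0x28494840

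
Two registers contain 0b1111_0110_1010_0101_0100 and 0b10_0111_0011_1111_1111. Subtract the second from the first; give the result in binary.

Subtract column by column in base 2:
  0-1 → 1 (borrow)
  0-1-1 → 0 (borrow)
  1-1-1 → 1 (borrow)
  0-1-1 → 0 (borrow)
  1-1-1 → 1 (borrow)
  0-1-1 → 0 (borrow)
  1-1-1 → 1 (borrow)
  0-1-1 → 0 (borrow)
  0-1-1 → 0 (borrow)
  1-1-1 → 1 (borrow)
  0-0-1 → 1 (borrow)
  1-0-1 → 0
  0-1 → 1 (borrow)
  1-1-1 → 1 (borrow)
  1-1-1 → 1 (borrow)
  0-0-1 → 1 (borrow)
  1-0-1 → 0
  1-1 → 0
  1-0 → 1
  1-0 → 1

0b11001111011001010101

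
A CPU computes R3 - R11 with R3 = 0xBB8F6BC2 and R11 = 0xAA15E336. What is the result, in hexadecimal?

Subtract column by column in base 16:
  2-6 → C (borrow)
  C-3-1 → 8
  B-3 → 8
  6-E → 8 (borrow)
  F-5-1 → 9
  8-1 → 7
  B-A → 1
  B-A → 1

0x1179888C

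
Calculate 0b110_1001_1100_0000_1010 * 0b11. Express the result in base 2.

0b100111101010000011110

Multiply each base-2 digit by 3, carrying:
  0×3 = 0 → write 0
  1×3 = 3 → write 1 carry 1
  0×3+1 = 1 → write 1
  1×3 = 3 → write 1 carry 1
  0×3+1 = 1 → write 1
  0×3 = 0 → write 0
  0×3 = 0 → write 0
  0×3 = 0 → write 0
  0×3 = 0 → write 0
  0×3 = 0 → write 0
  1×3 = 3 → write 1 carry 1
  1×3+1 = 4 → write 0 carry 2
  1×3+2 = 5 → write 1 carry 2
  0×3+2 = 2 → write 0 carry 1
  0×3+1 = 1 → write 1
  1×3 = 3 → write 1 carry 1
  0×3+1 = 1 → write 1
  1×3 = 3 → write 1 carry 1
  1×3+1 = 4 → write 0 carry 2
  remaining carry: 10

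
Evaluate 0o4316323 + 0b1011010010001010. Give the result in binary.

0b100100101000101011101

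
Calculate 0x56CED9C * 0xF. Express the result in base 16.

Multiply each base-16 digit by 15, carrying:
  C×15 = 180 → write 4 carry 11
  9×15+11 = 146 → write 2 carry 9
  D×15+9 = 204 → write C carry 12
  E×15+12 = 222 → write E carry 13
  C×15+13 = 193 → write 1 carry 12
  6×15+12 = 102 → write 6 carry 6
  5×15+6 = 81 → write 1 carry 5
  remaining carry: 5

0x5161EC24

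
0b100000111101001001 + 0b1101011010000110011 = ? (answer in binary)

0b10001100001101111100

Add column by column in base 2, right to left:
  1+1 = 0 carry 1
  0+1+1 = 0 carry 1
  0+0+1 = 1
  1+0 = 1
  0+1 = 1
  0+1 = 1
  1+0 = 1
  0+0 = 0
  1+0 = 1
  1+0 = 1
  1+1 = 0 carry 1
  1+0+1 = 0 carry 1
  0+1+1 = 0 carry 1
  0+1+1 = 0 carry 1
  0+0+1 = 1
  0+1 = 1
  0+0 = 0
  1+1 = 0 carry 1
  0+1+1 = 0 carry 1
  final carry 1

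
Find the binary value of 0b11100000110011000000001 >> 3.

Right shift by 3: drop the 3 least-significant bits.

0b11100000110011000000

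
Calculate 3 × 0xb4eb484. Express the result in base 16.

0x21ec1d8c

Multiply each base-16 digit by 3, carrying:
  4×3 = 12 → write c
  8×3 = 24 → write 8 carry 1
  4×3+1 = 13 → write d
  b×3 = 33 → write 1 carry 2
  e×3+2 = 44 → write c carry 2
  4×3+2 = 14 → write e
  b×3 = 33 → write 1 carry 2
  remaining carry: 2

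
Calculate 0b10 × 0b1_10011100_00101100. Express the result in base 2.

0b110011100001011000

Multiply each base-2 digit by 2, carrying:
  0×2 = 0 → write 0
  0×2 = 0 → write 0
  1×2 = 2 → write 0 carry 1
  1×2+1 = 3 → write 1 carry 1
  0×2+1 = 1 → write 1
  1×2 = 2 → write 0 carry 1
  0×2+1 = 1 → write 1
  0×2 = 0 → write 0
  0×2 = 0 → write 0
  0×2 = 0 → write 0
  1×2 = 2 → write 0 carry 1
  1×2+1 = 3 → write 1 carry 1
  1×2+1 = 3 → write 1 carry 1
  0×2+1 = 1 → write 1
  0×2 = 0 → write 0
  1×2 = 2 → write 0 carry 1
  1×2+1 = 3 → write 1 carry 1
  remaining carry: 1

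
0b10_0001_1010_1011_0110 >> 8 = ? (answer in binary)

Right shift by 8: drop the 8 least-significant bits.

0b1000011010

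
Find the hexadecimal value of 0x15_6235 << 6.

6 bits is not a whole number of base-16 digits; in binary: 101010110001000110101 << 6 = 101010110001000110101000000.

0x5588d40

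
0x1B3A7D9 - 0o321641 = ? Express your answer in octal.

0o154402070

0x1B3A7D9 = 0o154723731 in octal.
Subtract column by column in base 8:
  1-1 → 0
  3-4 → 7 (borrow)
  7-6-1 → 0
  3-1 → 2
  2-2 → 0
  7-3 → 4
  4-0 → 4
  5-0 → 5
  1-0 → 1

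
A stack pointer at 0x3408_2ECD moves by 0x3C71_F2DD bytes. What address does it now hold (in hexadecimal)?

0x707A21AA

Add column by column in base 16, right to left:
  D+D = A carry 1
  C+D+1 = A carry 1
  E+2+1 = 1 carry 1
  2+F+1 = 2 carry 1
  8+1+1 = A
  0+7 = 7
  4+C = 0 carry 1
  3+3+1 = 7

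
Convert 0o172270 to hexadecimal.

Each octal digit is 3 bits: 1=001 7=111 2=010 2=010 7=111 0=000.
Group the bits into nibbles: 1111 0100 1011 1000 → f4b8.

0xf4b8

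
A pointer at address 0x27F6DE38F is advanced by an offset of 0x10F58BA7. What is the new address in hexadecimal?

Add column by column in base 16, right to left:
  F+7 = 6 carry 1
  8+A+1 = 3 carry 1
  3+B+1 = F
  E+8 = 6 carry 1
  D+5+1 = 3 carry 1
  6+F+1 = 6 carry 1
  F+0+1 = 0 carry 1
  7+1+1 = 9
  2+0 = 2

0x290636F36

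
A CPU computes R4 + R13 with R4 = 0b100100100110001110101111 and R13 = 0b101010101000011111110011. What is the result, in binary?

Add column by column in base 2, right to left:
  1+1 = 0 carry 1
  1+1+1 = 1 carry 1
  1+0+1 = 0 carry 1
  1+0+1 = 0 carry 1
  0+1+1 = 0 carry 1
  1+1+1 = 1 carry 1
  0+1+1 = 0 carry 1
  1+1+1 = 1 carry 1
  1+1+1 = 1 carry 1
  1+1+1 = 1 carry 1
  0+1+1 = 0 carry 1
  0+0+1 = 1
  0+0 = 0
  1+0 = 1
  1+0 = 1
  0+1 = 1
  0+0 = 0
  1+1 = 0 carry 1
  0+0+1 = 1
  0+1 = 1
  1+0 = 1
  0+1 = 1
  0+0 = 0
  1+1 = 0 carry 1
  final carry 1

0b1001111001110101110100010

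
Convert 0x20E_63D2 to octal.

0o203461722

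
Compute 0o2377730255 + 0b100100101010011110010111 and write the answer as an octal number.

0b100100101010011110010111 = 0o44523627 in octal.
Add column by column in base 8, right to left:
  5+7 = 4 carry 1
  5+2+1 = 0 carry 1
  2+6+1 = 1 carry 1
  0+3+1 = 4
  3+2 = 5
  7+5 = 4 carry 1
  7+4+1 = 4 carry 1
  7+4+1 = 4 carry 1
  3+0+1 = 4
  2+0 = 2

0o2444454104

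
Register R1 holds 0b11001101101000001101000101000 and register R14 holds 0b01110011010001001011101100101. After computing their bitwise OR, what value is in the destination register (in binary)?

0b11111111111001001111101101101

OR bit by bit (1 where either bit is 1):
  11001101101000001101000101000
| 01110011010001001011101100101
= 11111111111001001111101101101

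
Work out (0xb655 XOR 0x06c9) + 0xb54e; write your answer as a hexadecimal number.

First 0xb655 XOR 0x06c9 = 0xb09c.
Add column by column in base 16, right to left:
  c+e = a carry 1
  9+4+1 = e
  0+5 = 5
  b+b = 6 carry 1
  final carry 1

0x165ea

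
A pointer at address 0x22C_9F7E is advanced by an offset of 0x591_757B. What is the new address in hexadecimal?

0x7BE14F9

Add column by column in base 16, right to left:
  E+B = 9 carry 1
  7+7+1 = F
  F+5 = 4 carry 1
  9+7+1 = 1 carry 1
  C+1+1 = E
  2+9 = B
  2+5 = 7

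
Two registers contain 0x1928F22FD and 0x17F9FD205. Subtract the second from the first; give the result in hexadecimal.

0x12EF50F8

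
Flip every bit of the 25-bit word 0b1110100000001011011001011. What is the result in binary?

0b0001011111110100100110100

Invert each bit: 1110100000001011011001011 → 0001011111110100100110100.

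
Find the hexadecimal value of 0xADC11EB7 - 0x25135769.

0x88ADC74E

Subtract column by column in base 16:
  7-9 → E (borrow)
  B-6-1 → 4
  E-7 → 7
  1-5 → C (borrow)
  1-3-1 → D (borrow)
  C-1-1 → A
  D-5 → 8
  A-2 → 8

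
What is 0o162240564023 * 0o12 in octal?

Multiply each base-8 digit by 10, carrying:
  3×10 = 30 → write 6 carry 3
  2×10+3 = 23 → write 7 carry 2
  0×10+2 = 2 → write 2
  4×10 = 40 → write 0 carry 5
  6×10+5 = 65 → write 1 carry 8
  5×10+8 = 58 → write 2 carry 7
  0×10+7 = 7 → write 7
  4×10 = 40 → write 0 carry 5
  2×10+5 = 25 → write 1 carry 3
  2×10+3 = 23 → write 7 carry 2
  6×10+2 = 62 → write 6 carry 7
  1×10+7 = 17 → write 1 carry 2
  remaining carry: 2

0o2167107210276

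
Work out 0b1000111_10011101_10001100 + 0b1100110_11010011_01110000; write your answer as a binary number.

0b101011100111000011111100

Add column by column in base 2, right to left:
  0+0 = 0
  0+0 = 0
  1+0 = 1
  1+0 = 1
  0+1 = 1
  0+1 = 1
  0+1 = 1
  1+0 = 1
  1+1 = 0 carry 1
  0+1+1 = 0 carry 1
  1+0+1 = 0 carry 1
  1+0+1 = 0 carry 1
  1+1+1 = 1 carry 1
  0+0+1 = 1
  0+1 = 1
  1+1 = 0 carry 1
  1+0+1 = 0 carry 1
  1+1+1 = 1 carry 1
  1+1+1 = 1 carry 1
  0+0+1 = 1
  0+0 = 0
  0+1 = 1
  1+1 = 0 carry 1
  final carry 1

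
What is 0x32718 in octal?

Expand each hex digit to 4 bits: 3=0011 2=0010 7=0111 1=0001 8=1000.
Group the bits in threes: 110 010 011 100 011 000 → 623430.

0o623430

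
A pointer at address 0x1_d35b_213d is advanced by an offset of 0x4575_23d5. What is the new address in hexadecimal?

0x218d04512

Add column by column in base 16, right to left:
  d+5 = 2 carry 1
  3+d+1 = 1 carry 1
  1+3+1 = 5
  2+2 = 4
  b+5 = 0 carry 1
  5+7+1 = d
  3+5 = 8
  d+4 = 1 carry 1
  1+0+1 = 2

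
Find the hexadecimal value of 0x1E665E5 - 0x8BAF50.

Subtract column by column in base 16:
  5-0 → 5
  E-5 → 9
  5-F → 6 (borrow)
  6-A-1 → B (borrow)
  6-B-1 → A (borrow)
  E-8-1 → 5
  1-0 → 1

0x15AB695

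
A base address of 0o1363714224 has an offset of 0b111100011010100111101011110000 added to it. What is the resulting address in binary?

0b1001000001110100001001110000100

0o1363714224 = 0b1011110011111001100010010100 in binary.
Add column by column in base 2, right to left:
  0+0 = 0
  0+0 = 0
  1+0 = 1
  0+0 = 0
  1+1 = 0 carry 1
  0+1+1 = 0 carry 1
  0+1+1 = 0 carry 1
  1+1+1 = 1 carry 1
  0+0+1 = 1
  0+1 = 1
  0+0 = 0
  1+1 = 0 carry 1
  1+1+1 = 1 carry 1
  0+1+1 = 0 carry 1
  0+1+1 = 0 carry 1
  1+0+1 = 0 carry 1
  1+0+1 = 0 carry 1
  1+1+1 = 1 carry 1
  1+0+1 = 0 carry 1
  1+1+1 = 1 carry 1
  0+0+1 = 1
  0+1 = 1
  1+1 = 0 carry 1
  1+0+1 = 0 carry 1
  1+0+1 = 0 carry 1
  1+0+1 = 0 carry 1
  0+1+1 = 0 carry 1
  1+1+1 = 1 carry 1
  0+1+1 = 0 carry 1
  0+1+1 = 0 carry 1
  final carry 1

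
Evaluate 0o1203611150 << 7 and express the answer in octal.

0o240742232000

7 bits is not a whole number of base-8 digits; in binary: 1010000011110001001001101000 << 7 = 10100000111100010010011010000000000.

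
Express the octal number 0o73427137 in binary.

0b111011100010111001011111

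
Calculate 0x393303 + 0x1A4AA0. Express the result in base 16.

0x537DA3

Add column by column in base 16, right to left:
  3+0 = 3
  0+A = A
  3+A = D
  3+4 = 7
  9+A = 3 carry 1
  3+1+1 = 5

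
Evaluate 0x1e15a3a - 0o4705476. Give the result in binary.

0b1110011011100111011111100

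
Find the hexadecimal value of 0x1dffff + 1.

The trailing 4 digits are F (max in base 16), so adding 1 cascades: they roll to 0 and the next digit up increments.

0x1e0000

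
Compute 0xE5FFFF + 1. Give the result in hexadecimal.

The trailing 4 digits are F (max in base 16), so adding 1 cascades: they roll to 0 and the next digit up increments.

0xE60000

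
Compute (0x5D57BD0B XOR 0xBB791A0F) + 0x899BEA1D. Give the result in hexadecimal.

0x16FCA9121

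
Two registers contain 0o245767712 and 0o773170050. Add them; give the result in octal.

Add column by column in base 8, right to left:
  2+0 = 2
  1+5 = 6
  7+0 = 7
  7+0 = 7
  6+7 = 5 carry 1
  7+1+1 = 1 carry 1
  5+3+1 = 1 carry 1
  4+7+1 = 4 carry 1
  2+7+1 = 2 carry 1
  final carry 1

0o1241157762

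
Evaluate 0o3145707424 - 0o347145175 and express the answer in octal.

0o2576542227

Subtract column by column in base 8:
  4-5 → 7 (borrow)
  2-7-1 → 2 (borrow)
  4-1-1 → 2
  7-5 → 2
  0-4 → 4 (borrow)
  7-1-1 → 5
  5-7 → 6 (borrow)
  4-4-1 → 7 (borrow)
  1-3-1 → 5 (borrow)
  3-0-1 → 2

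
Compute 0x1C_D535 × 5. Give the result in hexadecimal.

0x902A09

Multiply each base-16 digit by 5, carrying:
  5×5 = 25 → write 9 carry 1
  3×5+1 = 16 → write 0 carry 1
  5×5+1 = 26 → write A carry 1
  D×5+1 = 66 → write 2 carry 4
  C×5+4 = 64 → write 0 carry 4
  1×5+4 = 9 → write 9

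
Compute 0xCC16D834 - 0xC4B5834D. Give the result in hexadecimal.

Subtract column by column in base 16:
  4-D → 7 (borrow)
  3-4-1 → E (borrow)
  8-3-1 → 4
  D-8 → 5
  6-5 → 1
  1-B → 6 (borrow)
  C-4-1 → 7
  C-C → 0

0x76154E7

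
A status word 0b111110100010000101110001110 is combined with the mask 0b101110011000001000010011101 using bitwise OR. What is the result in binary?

0b111110111010001101110011111

OR bit by bit (1 where either bit is 1):
  111110100010000101110001110
| 101110011000001000010011101
= 111110111010001101110011111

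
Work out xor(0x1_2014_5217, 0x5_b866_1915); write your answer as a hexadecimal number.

0x498724b02

XOR each hex digit independently (no carries):
  1^5=4, 2^b=9, 0^8=8, 1^6=7, 4^6=2, 5^1=4, 2^9=b, 1^1=0, 7^5=2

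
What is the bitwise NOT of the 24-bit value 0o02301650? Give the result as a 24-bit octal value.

Each oct digit d becomes 7−d:
  0→7, 2→5, 3→4, 0→7, 1→6, 6→1, 5→2, 0→7

0o75476127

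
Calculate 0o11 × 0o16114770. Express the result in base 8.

0o177264670

Multiply each base-8 digit by 9, carrying:
  0×9 = 0 → write 0
  7×9 = 63 → write 7 carry 7
  7×9+7 = 70 → write 6 carry 8
  4×9+8 = 44 → write 4 carry 5
  1×9+5 = 14 → write 6 carry 1
  1×9+1 = 10 → write 2 carry 1
  6×9+1 = 55 → write 7 carry 6
  1×9+6 = 15 → write 7 carry 1
  remaining carry: 1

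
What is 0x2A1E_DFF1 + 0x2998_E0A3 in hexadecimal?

Add column by column in base 16, right to left:
  1+3 = 4
  F+A = 9 carry 1
  F+0+1 = 0 carry 1
  D+E+1 = C carry 1
  E+8+1 = 7 carry 1
  1+9+1 = B
  A+9 = 3 carry 1
  2+2+1 = 5

0x53B7C094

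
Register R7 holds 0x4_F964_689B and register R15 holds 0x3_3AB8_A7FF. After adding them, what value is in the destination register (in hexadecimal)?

Add column by column in base 16, right to left:
  B+F = A carry 1
  9+F+1 = 9 carry 1
  8+7+1 = 0 carry 1
  6+A+1 = 1 carry 1
  4+8+1 = D
  6+B = 1 carry 1
  9+A+1 = 4 carry 1
  F+3+1 = 3 carry 1
  4+3+1 = 8

0x8341D109A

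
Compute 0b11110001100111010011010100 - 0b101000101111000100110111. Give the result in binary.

0b11001000111000001110011101

Subtract column by column in base 2:
  0-1 → 1 (borrow)
  0-1-1 → 0 (borrow)
  1-1-1 → 1 (borrow)
  0-0-1 → 1 (borrow)
  1-1-1 → 1 (borrow)
  0-1-1 → 0 (borrow)
  1-0-1 → 0
  1-0 → 1
  0-1 → 1 (borrow)
  0-0-1 → 1 (borrow)
  1-0-1 → 0
  0-0 → 0
  1-1 → 0
  1-1 → 0
  1-1 → 0
  0-1 → 1 (borrow)
  0-0-1 → 1 (borrow)
  1-1-1 → 1 (borrow)
  1-0-1 → 0
  0-0 → 0
  0-0 → 0
  0-1 → 1 (borrow)
  1-0-1 → 0
  1-1 → 0
  1-0 → 1
  1-0 → 1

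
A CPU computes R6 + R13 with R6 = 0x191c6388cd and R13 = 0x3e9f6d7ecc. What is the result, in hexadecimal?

0x57bbd10799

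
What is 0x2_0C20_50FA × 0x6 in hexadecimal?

0xC48C1E5DC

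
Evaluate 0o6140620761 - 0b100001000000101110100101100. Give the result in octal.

0b100001000000101110100101100 = 0o410056454 in octal.
Subtract column by column in base 8:
  1-4 → 5 (borrow)
  6-5-1 → 0
  7-4 → 3
  0-6 → 2 (borrow)
  2-5-1 → 4 (borrow)
  6-0-1 → 5
  0-0 → 0
  4-1 → 3
  1-4 → 5 (borrow)
  6-0-1 → 5

0o5530542305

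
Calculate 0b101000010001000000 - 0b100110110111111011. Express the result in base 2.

Subtract column by column in base 2:
  0-1 → 1 (borrow)
  0-1-1 → 0 (borrow)
  0-0-1 → 1 (borrow)
  0-1-1 → 0 (borrow)
  0-1-1 → 0 (borrow)
  0-1-1 → 0 (borrow)
  1-1-1 → 1 (borrow)
  0-1-1 → 0 (borrow)
  0-1-1 → 0 (borrow)
  0-0-1 → 1 (borrow)
  1-1-1 → 1 (borrow)
  0-1-1 → 0 (borrow)
  0-0-1 → 1 (borrow)
  0-1-1 → 0 (borrow)
  0-1-1 → 0 (borrow)
  1-0-1 → 0
  0-0 → 0
  1-1 → 0

0b1011001000101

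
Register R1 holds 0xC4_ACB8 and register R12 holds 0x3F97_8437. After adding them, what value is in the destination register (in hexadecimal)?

0x405C30EF

Add column by column in base 16, right to left:
  8+7 = F
  B+3 = E
  C+4 = 0 carry 1
  A+8+1 = 3 carry 1
  4+7+1 = C
  C+9 = 5 carry 1
  0+F+1 = 0 carry 1
  0+3+1 = 4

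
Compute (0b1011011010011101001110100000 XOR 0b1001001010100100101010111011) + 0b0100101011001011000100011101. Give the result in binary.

First 0b1011011010011101001110100000 XOR 0b1001001010100100101010111011 = 0b0010010000111001100100011011.
Add column by column in base 2, right to left:
  1+1 = 0 carry 1
  1+0+1 = 0 carry 1
  0+1+1 = 0 carry 1
  1+1+1 = 1 carry 1
  1+1+1 = 1 carry 1
  0+0+1 = 1
  0+0 = 0
  0+0 = 0
  1+1 = 0 carry 1
  0+0+1 = 1
  0+0 = 0
  1+0 = 1
  1+1 = 0 carry 1
  0+1+1 = 0 carry 1
  0+0+1 = 1
  1+1 = 0 carry 1
  1+0+1 = 0 carry 1
  1+0+1 = 0 carry 1
  0+1+1 = 0 carry 1
  0+1+1 = 0 carry 1
  0+0+1 = 1
  0+1 = 1
  1+0 = 1
  0+1 = 1
  0+0 = 0
  1+0 = 1
  0+1 = 1

0b110111100000100101000111000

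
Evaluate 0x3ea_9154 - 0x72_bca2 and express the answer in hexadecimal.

0x377d4b2

Subtract column by column in base 16:
  4-2 → 2
  5-a → b (borrow)
  1-c-1 → 4 (borrow)
  9-b-1 → d (borrow)
  a-2-1 → 7
  e-7 → 7
  3-0 → 3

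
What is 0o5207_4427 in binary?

0b101010000111100100010111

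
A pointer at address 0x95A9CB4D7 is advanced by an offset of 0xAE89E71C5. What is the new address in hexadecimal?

Add column by column in base 16, right to left:
  7+5 = C
  D+C = 9 carry 1
  4+1+1 = 6
  B+7 = 2 carry 1
  C+E+1 = B carry 1
  9+9+1 = 3 carry 1
  A+8+1 = 3 carry 1
  5+E+1 = 4 carry 1
  9+A+1 = 4 carry 1
  final carry 1

0x14433B269C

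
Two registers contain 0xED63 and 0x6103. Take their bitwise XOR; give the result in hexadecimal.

0x8C60

XOR each hex digit independently (no carries):
  E^6=8, D^1=C, 6^0=6, 3^3=0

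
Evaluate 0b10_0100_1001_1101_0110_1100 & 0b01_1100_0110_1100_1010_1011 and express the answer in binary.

0b0001000000110000101000

AND bit by bit (1 only where both bits are 1):
  1001001001110101101100
& 0111000110110010101011
= 0001000000110000101000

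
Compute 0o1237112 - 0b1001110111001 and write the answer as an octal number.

0o1225221

0b1001110111001 = 0o11671 in octal.
Subtract column by column in base 8:
  2-1 → 1
  1-7 → 2 (borrow)
  1-6-1 → 2 (borrow)
  7-1-1 → 5
  3-1 → 2
  2-0 → 2
  1-0 → 1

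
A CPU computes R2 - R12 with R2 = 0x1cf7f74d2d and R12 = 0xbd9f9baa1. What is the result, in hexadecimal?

0x111dfd928c

Subtract column by column in base 16:
  d-1 → c
  2-a → 8 (borrow)
  d-a-1 → 2
  4-b → 9 (borrow)
  7-9-1 → d (borrow)
  f-f-1 → f (borrow)
  7-9-1 → d (borrow)
  f-d-1 → 1
  c-b → 1
  1-0 → 1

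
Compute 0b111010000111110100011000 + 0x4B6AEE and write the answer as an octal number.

0o114764006

0b111010000111110100011000 = 0o72076430 in octal.
0x4B6AEE = 0o22665356 in octal.
Add column by column in base 8, right to left:
  0+6 = 6
  3+5 = 0 carry 1
  4+3+1 = 0 carry 1
  6+5+1 = 4 carry 1
  7+6+1 = 6 carry 1
  0+6+1 = 7
  2+2 = 4
  7+2 = 1 carry 1
  final carry 1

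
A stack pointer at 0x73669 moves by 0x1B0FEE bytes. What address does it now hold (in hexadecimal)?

0x224657

Add column by column in base 16, right to left:
  9+E = 7 carry 1
  6+E+1 = 5 carry 1
  6+F+1 = 6 carry 1
  3+0+1 = 4
  7+B = 2 carry 1
  0+1+1 = 2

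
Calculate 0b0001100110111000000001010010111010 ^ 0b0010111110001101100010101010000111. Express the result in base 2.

XOR bit by bit (1 where the bits differ):
  0001100110111000000001010010111010
^ 0010111110001101100010101010000111
= 0011011000110101100011111000111101

0b0011011000110101100011111000111101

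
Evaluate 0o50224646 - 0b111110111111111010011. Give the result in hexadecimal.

0x81A9D3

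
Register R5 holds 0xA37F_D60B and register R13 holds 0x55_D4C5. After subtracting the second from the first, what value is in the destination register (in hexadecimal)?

0xA32A0146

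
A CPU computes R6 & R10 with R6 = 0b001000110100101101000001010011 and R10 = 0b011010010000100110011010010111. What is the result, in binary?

0b001000010000100100000000010011

AND bit by bit (1 only where both bits are 1):
  001000110100101101000001010011
& 011010010000100110011010010111
= 001000010000100100000000010011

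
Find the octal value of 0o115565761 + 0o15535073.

0o133323054

Add column by column in base 8, right to left:
  1+3 = 4
  6+7 = 5 carry 1
  7+0+1 = 0 carry 1
  5+5+1 = 3 carry 1
  6+3+1 = 2 carry 1
  5+5+1 = 3 carry 1
  5+5+1 = 3 carry 1
  1+1+1 = 3
  1+0 = 1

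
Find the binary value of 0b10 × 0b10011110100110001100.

Multiply each base-2 digit by 2, carrying:
  0×2 = 0 → write 0
  0×2 = 0 → write 0
  1×2 = 2 → write 0 carry 1
  1×2+1 = 3 → write 1 carry 1
  0×2+1 = 1 → write 1
  0×2 = 0 → write 0
  0×2 = 0 → write 0
  1×2 = 2 → write 0 carry 1
  1×2+1 = 3 → write 1 carry 1
  0×2+1 = 1 → write 1
  0×2 = 0 → write 0
  1×2 = 2 → write 0 carry 1
  0×2+1 = 1 → write 1
  1×2 = 2 → write 0 carry 1
  1×2+1 = 3 → write 1 carry 1
  1×2+1 = 3 → write 1 carry 1
  1×2+1 = 3 → write 1 carry 1
  0×2+1 = 1 → write 1
  0×2 = 0 → write 0
  1×2 = 2 → write 0 carry 1
  remaining carry: 1

0b100111101001100011000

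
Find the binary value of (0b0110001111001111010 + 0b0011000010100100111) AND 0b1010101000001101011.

0b1000000000000100001

Add column by column in base 2, right to left:
  0+1 = 1
  1+1 = 0 carry 1
  0+1+1 = 0 carry 1
  1+0+1 = 0 carry 1
  1+0+1 = 0 carry 1
  1+1+1 = 1 carry 1
  1+0+1 = 0 carry 1
  0+0+1 = 1
  0+1 = 1
  1+0 = 1
  1+1 = 0 carry 1
  1+0+1 = 0 carry 1
  1+0+1 = 0 carry 1
  0+0+1 = 1
  0+0 = 0
  0+1 = 1
  1+1 = 0 carry 1
  1+0+1 = 0 carry 1
  final carry 1
Sum = 0b1001010001110100001; now AND with 0b1010101000001101011:
  1001010001110100001
& 1010101000001101011
= 1000000000000100001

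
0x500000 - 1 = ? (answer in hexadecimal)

The trailing 5 digits are 0, so subtracting 1 borrows through: they become F and the next digit up decrements.

0x4FFFFF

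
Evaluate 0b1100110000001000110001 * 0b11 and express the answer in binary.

0b100110010000011010010011

Multiply each base-2 digit by 3, carrying:
  1×3 = 3 → write 1 carry 1
  0×3+1 = 1 → write 1
  0×3 = 0 → write 0
  0×3 = 0 → write 0
  1×3 = 3 → write 1 carry 1
  1×3+1 = 4 → write 0 carry 2
  0×3+2 = 2 → write 0 carry 1
  0×3+1 = 1 → write 1
  0×3 = 0 → write 0
  1×3 = 3 → write 1 carry 1
  0×3+1 = 1 → write 1
  0×3 = 0 → write 0
  0×3 = 0 → write 0
  0×3 = 0 → write 0
  0×3 = 0 → write 0
  0×3 = 0 → write 0
  1×3 = 3 → write 1 carry 1
  1×3+1 = 4 → write 0 carry 2
  0×3+2 = 2 → write 0 carry 1
  0×3+1 = 1 → write 1
  1×3 = 3 → write 1 carry 1
  1×3+1 = 4 → write 0 carry 2
  remaining carry: 10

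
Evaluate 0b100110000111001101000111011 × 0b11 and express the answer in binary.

0b1110010010101100111010110001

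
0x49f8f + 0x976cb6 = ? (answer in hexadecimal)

Add column by column in base 16, right to left:
  f+6 = 5 carry 1
  8+b+1 = 4 carry 1
  f+c+1 = c carry 1
  9+6+1 = 0 carry 1
  4+7+1 = c
  0+9 = 9

0x9c0c45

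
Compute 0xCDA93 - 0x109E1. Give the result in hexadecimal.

0xBD0B2

Subtract column by column in base 16:
  3-1 → 2
  9-E → B (borrow)
  A-9-1 → 0
  D-0 → D
  C-1 → B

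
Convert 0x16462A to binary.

0b101100100011000101010

Expand each hex digit to 4 bits: 1=0001 6=0110 4=0100 6=0110 2=0010 A=1010.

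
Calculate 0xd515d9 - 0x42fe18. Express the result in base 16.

Subtract column by column in base 16:
  9-8 → 1
  d-1 → c
  5-e → 7 (borrow)
  1-f-1 → 1 (borrow)
  5-2-1 → 2
  d-4 → 9

0x9217c1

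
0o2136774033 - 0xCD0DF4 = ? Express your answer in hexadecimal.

0o2136774033 = 0x117BF81B in hexadecimal.
Subtract column by column in base 16:
  B-4 → 7
  1-F → 2 (borrow)
  8-D-1 → A (borrow)
  F-0-1 → E
  B-D → E (borrow)
  7-C-1 → A (borrow)
  1-0-1 → 0
  1-0 → 1

0x10AEEA27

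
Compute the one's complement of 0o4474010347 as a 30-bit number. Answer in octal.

0o3303767430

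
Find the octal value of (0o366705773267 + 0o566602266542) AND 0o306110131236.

Add column by column in base 8, right to left:
  7+2 = 1 carry 1
  6+4+1 = 3 carry 1
  2+5+1 = 0 carry 1
  3+6+1 = 2 carry 1
  7+6+1 = 6 carry 1
  7+2+1 = 2 carry 1
  5+2+1 = 0 carry 1
  0+0+1 = 1
  7+6 = 5 carry 1
  6+6+1 = 5 carry 1
  6+6+1 = 5 carry 1
  3+5+1 = 1 carry 1
  final carry 1
Sum = 0o1155510262031; now AND with 0o306110131236:
  1&0=0, 1&3=1, 5&0=0, 5&6=4, 5&1=1, 1&1=1, 0&0=0, 2&1=0, 6&3=2, 2&1=0, 0&2=0, 3&3=3, 1&6=0

0o104110020030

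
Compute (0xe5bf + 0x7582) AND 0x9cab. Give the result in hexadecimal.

0x1801

Add column by column in base 16, right to left:
  f+2 = 1 carry 1
  b+8+1 = 4 carry 1
  5+5+1 = b
  e+7 = 5 carry 1
  final carry 1
Sum = 0x15b41; now AND with 0x9cab:
  1&0=0, 5&9=1, b&c=8, 4&a=0, 1&b=1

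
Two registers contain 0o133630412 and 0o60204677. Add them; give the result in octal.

Add column by column in base 8, right to left:
  2+7 = 1 carry 1
  1+7+1 = 1 carry 1
  4+6+1 = 3 carry 1
  0+4+1 = 5
  3+0 = 3
  6+2 = 0 carry 1
  3+0+1 = 4
  3+6 = 1 carry 1
  1+0+1 = 2

0o214035311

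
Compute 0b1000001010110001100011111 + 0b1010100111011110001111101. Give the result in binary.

Add column by column in base 2, right to left:
  1+1 = 0 carry 1
  1+0+1 = 0 carry 1
  1+1+1 = 1 carry 1
  1+1+1 = 1 carry 1
  1+1+1 = 1 carry 1
  0+1+1 = 0 carry 1
  0+1+1 = 0 carry 1
  0+0+1 = 1
  1+0 = 1
  1+0 = 1
  0+1 = 1
  0+1 = 1
  0+1 = 1
  1+1 = 0 carry 1
  1+0+1 = 0 carry 1
  0+1+1 = 0 carry 1
  1+1+1 = 1 carry 1
  0+1+1 = 0 carry 1
  1+0+1 = 0 carry 1
  0+0+1 = 1
  0+1 = 1
  0+0 = 0
  0+1 = 1
  0+0 = 0
  1+1 = 0 carry 1
  final carry 1

0b10010110010001111110011100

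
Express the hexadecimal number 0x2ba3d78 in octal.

Expand each hex digit to 4 bits: 2=0010 b=1011 a=1010 3=0011 d=1101 7=0111 8=1000.
Group the bits in threes: 010 101 110 100 011 110 101 111 000 → 256436570.

0o256436570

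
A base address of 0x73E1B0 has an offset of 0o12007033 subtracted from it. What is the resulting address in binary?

0b10010111101001110010101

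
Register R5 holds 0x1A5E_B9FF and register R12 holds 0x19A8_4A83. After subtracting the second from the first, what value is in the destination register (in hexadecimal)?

0xB66F7C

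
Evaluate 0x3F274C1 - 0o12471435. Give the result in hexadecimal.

0x3C801A4

0o12471435 = 0x2A731D in hexadecimal.
Subtract column by column in base 16:
  1-D → 4 (borrow)
  C-1-1 → A
  4-3 → 1
  7-7 → 0
  2-A → 8 (borrow)
  F-2-1 → C
  3-0 → 3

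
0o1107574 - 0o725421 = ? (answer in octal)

0o162153

Subtract column by column in base 8:
  4-1 → 3
  7-2 → 5
  5-4 → 1
  7-5 → 2
  0-2 → 6 (borrow)
  1-7-1 → 1 (borrow)
  1-0-1 → 0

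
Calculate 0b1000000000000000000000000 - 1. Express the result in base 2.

0b111111111111111111111111

The trailing 24 digits are 0, so subtracting 1 borrows through: they become 1 and the next digit up decrements.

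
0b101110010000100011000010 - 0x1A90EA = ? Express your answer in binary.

0b100111100111011111011000

0x1A90EA = 0b110101001000011101010 in binary.
Subtract column by column in base 2:
  0-0 → 0
  1-1 → 0
  0-0 → 0
  0-1 → 1 (borrow)
  0-0-1 → 1 (borrow)
  0-1-1 → 0 (borrow)
  1-1-1 → 1 (borrow)
  1-1-1 → 1 (borrow)
  0-0-1 → 1 (borrow)
  0-0-1 → 1 (borrow)
  0-0-1 → 1 (borrow)
  1-0-1 → 0
  0-1 → 1 (borrow)
  0-0-1 → 1 (borrow)
  0-0-1 → 1 (borrow)
  0-1-1 → 0 (borrow)
  1-0-1 → 0
  0-1 → 1 (borrow)
  0-0-1 → 1 (borrow)
  1-1-1 → 1 (borrow)
  1-1-1 → 1 (borrow)
  1-0-1 → 0
  0-0 → 0
  1-0 → 1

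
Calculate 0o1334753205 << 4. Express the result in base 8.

0o26717264120

4 bits is not a whole number of base-8 digits; in binary: 1011011100111101011010000101 << 4 = 10110111001111010110100001010000.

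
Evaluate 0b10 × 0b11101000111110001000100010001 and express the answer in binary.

0b111010001111100010001000100010

Multiply each base-2 digit by 2, carrying:
  1×2 = 2 → write 0 carry 1
  0×2+1 = 1 → write 1
  0×2 = 0 → write 0
  0×2 = 0 → write 0
  1×2 = 2 → write 0 carry 1
  0×2+1 = 1 → write 1
  0×2 = 0 → write 0
  0×2 = 0 → write 0
  1×2 = 2 → write 0 carry 1
  0×2+1 = 1 → write 1
  0×2 = 0 → write 0
  0×2 = 0 → write 0
  1×2 = 2 → write 0 carry 1
  0×2+1 = 1 → write 1
  0×2 = 0 → write 0
  0×2 = 0 → write 0
  1×2 = 2 → write 0 carry 1
  1×2+1 = 3 → write 1 carry 1
  1×2+1 = 3 → write 1 carry 1
  1×2+1 = 3 → write 1 carry 1
  1×2+1 = 3 → write 1 carry 1
  0×2+1 = 1 → write 1
  0×2 = 0 → write 0
  0×2 = 0 → write 0
  1×2 = 2 → write 0 carry 1
  0×2+1 = 1 → write 1
  1×2 = 2 → write 0 carry 1
  1×2+1 = 3 → write 1 carry 1
  1×2+1 = 3 → write 1 carry 1
  remaining carry: 1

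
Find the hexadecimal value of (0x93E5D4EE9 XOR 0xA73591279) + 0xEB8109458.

0x120514F0E8

First 0x93E5D4EE9 XOR 0xA73591279 = 0x34D045C90.
Add column by column in base 16, right to left:
  0+8 = 8
  9+5 = E
  C+4 = 0 carry 1
  5+9+1 = F
  4+0 = 4
  0+1 = 1
  D+8 = 5 carry 1
  4+B+1 = 0 carry 1
  3+E+1 = 2 carry 1
  final carry 1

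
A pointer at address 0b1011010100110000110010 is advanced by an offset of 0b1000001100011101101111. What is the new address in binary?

Add column by column in base 2, right to left:
  0+1 = 1
  1+1 = 0 carry 1
  0+1+1 = 0 carry 1
  0+1+1 = 0 carry 1
  1+0+1 = 0 carry 1
  1+1+1 = 1 carry 1
  0+1+1 = 0 carry 1
  0+0+1 = 1
  0+1 = 1
  0+1 = 1
  1+1 = 0 carry 1
  1+0+1 = 0 carry 1
  0+0+1 = 1
  0+0 = 0
  1+1 = 0 carry 1
  0+1+1 = 0 carry 1
  1+0+1 = 0 carry 1
  0+0+1 = 1
  1+0 = 1
  1+0 = 1
  0+0 = 0
  1+1 = 0 carry 1
  final carry 1

0b10011100001001110100001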